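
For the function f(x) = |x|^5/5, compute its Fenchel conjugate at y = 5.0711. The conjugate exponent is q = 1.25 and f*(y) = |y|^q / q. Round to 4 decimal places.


The conjugate exponent q satisfies 1/p + 1/q = 1.
p = 5, so q = 5/(5 - 1) = 1.25
|y|^q = 5.0711^1.25 = 7.6099
f*(5.0711) = 7.6099 / 1.25 = 6.0879


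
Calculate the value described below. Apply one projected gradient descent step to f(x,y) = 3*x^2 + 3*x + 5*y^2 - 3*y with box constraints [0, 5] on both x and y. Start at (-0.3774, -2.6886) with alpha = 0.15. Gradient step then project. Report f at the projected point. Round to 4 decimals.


Step 1: Compute gradient at (-0.3774, -2.6886).
grad_x = 2*3*-0.3774 + 3 = 0.7356
grad_y = 2*5*-2.6886 - 3 = -29.886
Step 2: Gradient step.
x_raw = -0.3774 - 0.15*0.7356 = -0.4877
y_raw = -2.6886 - 0.15*-29.886 = 1.7943
Step 3: Project onto [0, 5].
x_proj = clip(-0.4877) = 0.0
y_proj = clip(1.7943) = 1.7943
Step 4: Evaluate f.
f(0.0, 1.7943) = 10.7147


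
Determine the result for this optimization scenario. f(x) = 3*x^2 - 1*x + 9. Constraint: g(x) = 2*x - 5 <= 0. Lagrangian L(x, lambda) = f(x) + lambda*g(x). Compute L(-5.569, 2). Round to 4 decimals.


Step 1: Evaluate f(x).
f(-5.569) = 3*(-5.569)^2 - 1*(-5.569) + 9 = 107.6103
Step 2: Evaluate g(x).
g(-5.569) = 2*-5.569 - 5 = -16.138
Step 3: Compute Lagrangian.
L = 107.6103 + 2*-16.138 = 75.3343


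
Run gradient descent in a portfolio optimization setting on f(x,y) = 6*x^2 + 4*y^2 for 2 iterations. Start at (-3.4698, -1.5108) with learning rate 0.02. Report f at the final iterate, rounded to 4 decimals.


Gradient descent on f(x,y) = 6*x^2 + 4*y^2.
Starting point: (-3.4698, -1.5108), alpha = 0.02
Step 1: grad_x = 2*6*-3.4698 = -41.6376, grad_y = 2*4*-1.5108 = -12.0864
  x_1 = -3.4698 - 0.02*-41.6376 = -2.637
  y_1 = -1.5108 - 0.02*-12.0864 = -1.2691
Step 2: grad_x = 2*6*-2.637 = -31.6446, grad_y = 2*4*-1.2691 = -10.1526
  x_2 = -2.637 - 0.02*-31.6446 = -2.0042
  y_2 = -1.2691 - 0.02*-10.1526 = -1.066
f(-2.0042, -1.066) = 6*(-2.0042)^2 + 4*(-1.066)^2 = 28.6455


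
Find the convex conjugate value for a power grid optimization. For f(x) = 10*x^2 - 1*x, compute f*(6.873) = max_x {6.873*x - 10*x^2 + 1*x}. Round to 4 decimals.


f*(y) = sup_x {y*x - a*x^2 - b*x} = sup_x {(y-b)*x - a*x^2}
FOC: (y - b) - 2a*x = 0 => x* = (y - b)/(2a)
x* = (6.873 + 1)/(2*10) = 0.3937
f*(6.873) = (y-b)^2/(4a) = (6.873 + 1)^2/(4*10)
= 61.9841/40 = 1.5496


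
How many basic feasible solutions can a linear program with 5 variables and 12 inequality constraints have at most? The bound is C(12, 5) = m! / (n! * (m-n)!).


Each vertex corresponds to some choice of n active constraints out of m, so the number of vertices is at most C(m, n) = m! / (n!(m-n)!).
m = 12, n = 5
Numerator: 12 * 11 * 10 * 9 * 8
Denominator: 5! = 120
C(12, 5) = 792


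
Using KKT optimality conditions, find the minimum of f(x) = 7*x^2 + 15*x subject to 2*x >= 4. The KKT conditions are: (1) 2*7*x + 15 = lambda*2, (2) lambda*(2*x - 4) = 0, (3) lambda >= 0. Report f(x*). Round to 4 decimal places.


Step 1: Try lambda = 0 (constraint inactive).
x_unc = -15/(2*7) = -1.0714
Check: 2*-1.0714 = -2.1428 < 4 -- violated!
Step 2: Constraint must be active: 2*x = 4
x* = 4/2 = 2.0
lambda = (2*7*2.0 + 15)/2 = 21.5
Step 3: Compute optimal value.
f(x*) = 7*2.0^2 + 15*2.0 = 58.0


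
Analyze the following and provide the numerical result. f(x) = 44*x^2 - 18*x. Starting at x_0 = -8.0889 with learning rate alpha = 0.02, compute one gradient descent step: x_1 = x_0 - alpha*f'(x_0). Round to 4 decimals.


We compute the gradient at x_0 and apply the update.
f'(x) = 88*x - 18
f'(-8.0889) = 88*-8.0889 - 18 = -729.8232
x_1 = -8.0889 - 0.02*-729.8232 = 6.5076


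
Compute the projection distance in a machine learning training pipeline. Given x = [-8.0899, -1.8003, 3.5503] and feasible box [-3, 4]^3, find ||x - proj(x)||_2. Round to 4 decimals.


Project each component onto [-3, 4].
clip(-8.0899) = -3.0, clip(-1.8003) = -1.8003, clip(3.5503) = 3.5503
Projection = [-3.0, -1.8003, 3.5503]
Squared diffs: [25.9071, 0.0, 0.0]
Distance = sqrt(25.9071) = 5.0899


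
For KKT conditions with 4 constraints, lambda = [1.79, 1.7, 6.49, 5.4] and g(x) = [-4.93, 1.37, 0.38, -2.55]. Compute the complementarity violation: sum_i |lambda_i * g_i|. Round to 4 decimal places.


KKT complementary slackness check:
lambda_1 * g_1 = 1.79 * -4.93 = -8.8247
lambda_2 * g_2 = 1.7 * 1.37 = 2.329
lambda_3 * g_3 = 6.49 * 0.38 = 2.4662
lambda_4 * g_4 = 5.4 * -2.55 = -13.77
Total violation = 8.8247 + 2.329 + 2.4662 + 13.77 = 27.3899


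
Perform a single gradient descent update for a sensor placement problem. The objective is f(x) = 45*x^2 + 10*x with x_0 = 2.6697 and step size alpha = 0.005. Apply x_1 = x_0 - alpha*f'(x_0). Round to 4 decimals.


We compute the gradient at x_0 and apply the update.
f'(x) = 90*x + 10
f'(2.6697) = 90*2.6697 + 10 = 250.273
x_1 = 2.6697 - 0.005*250.273 = 1.4183


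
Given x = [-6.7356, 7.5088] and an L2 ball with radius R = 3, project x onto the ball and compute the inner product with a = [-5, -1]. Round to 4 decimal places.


Step 1: Compute ||x|| (intermediates to 6 decimals).
||x|| = sqrt((-6.7356)^2 + 7.5088^2) = 10.08714
Step 2: Project.
Since ||x|| > R, scale = R/||x|| = 3/10.08714 = 0.297408, proj(x) = scale * x
proj(x) = [-2.003221, 2.233177]
Step 3: Dot product.
a^T * proj(x) = -5*(-2.003221) - 1*2.233177 = 7.7829


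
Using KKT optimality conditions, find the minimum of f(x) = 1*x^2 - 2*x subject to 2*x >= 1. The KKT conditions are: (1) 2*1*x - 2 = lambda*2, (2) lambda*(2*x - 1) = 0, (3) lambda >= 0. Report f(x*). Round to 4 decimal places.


Step 1: Try lambda = 0 (constraint inactive).
Stationarity: 2*1*x - 2 = 0
x* = 2/(2*1) = 1.0
Check constraint: 2*1.0 = 2.0 >= 1 -- satisfied.
Step 2: Compute optimal value.
f(x*) = 1*1.0^2 - 2*1.0 = -1.0


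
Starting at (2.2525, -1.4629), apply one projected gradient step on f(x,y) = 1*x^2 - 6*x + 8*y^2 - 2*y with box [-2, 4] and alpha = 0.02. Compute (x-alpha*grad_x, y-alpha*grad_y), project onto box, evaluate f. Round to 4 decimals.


Step 1: Compute gradient at (2.2525, -1.4629).
grad_x = 2*1*2.2525 - 6 = -1.495
grad_y = 2*8*-1.4629 - 2 = -25.4064
Step 2: Gradient step.
x_raw = 2.2525 - 0.02*-1.495 = 2.2824
y_raw = -1.4629 - 0.02*-25.4064 = -0.9548
Step 3: Project onto [-2, 4].
x_proj = clip(2.2824) = 2.2824
y_proj = clip(-0.9548) = -0.9548
Step 4: Evaluate f.
f(2.2824, -0.9548) = 0.7172


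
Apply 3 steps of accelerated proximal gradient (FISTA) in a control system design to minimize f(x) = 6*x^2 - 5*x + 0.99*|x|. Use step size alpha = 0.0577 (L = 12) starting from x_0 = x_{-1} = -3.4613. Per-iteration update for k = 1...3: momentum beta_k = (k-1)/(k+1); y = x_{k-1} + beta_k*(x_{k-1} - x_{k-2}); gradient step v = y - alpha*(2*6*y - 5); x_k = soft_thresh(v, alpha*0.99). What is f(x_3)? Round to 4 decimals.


FISTA on f(x) = 6*x^2 - 5*x + 0.99*|x|
L = 12, alpha = 0.0577
Iteration 1: beta = 0.0, y = -3.4613 + 0.0*(-3.4613 + 3.4613) = -3.4613
  grad(y) = -46.5356, v = y - alpha*grad = -0.7762
  prox(v) = soft_thresh(-0.7762, 0.0571) = -0.7191
Iteration 2: beta = 0.3333, y = -0.7191 + 0.3333*(-0.7191 + 3.4613) = 0.195
  grad(y) = -2.66, v = y - alpha*grad = 0.3485
  prox(v) = soft_thresh(0.3485, 0.0571) = 0.2914
Iteration 3: beta = 0.5, y = 0.2914 + 0.5*(0.2914 + 0.7191) = 0.7966
  grad(y) = 4.5589, v = y - alpha*grad = 0.5335
  prox(v) = soft_thresh(0.5335, 0.0571) = 0.4764
f(x_3) = 6*0.4764^2 - 5*0.4764 + 0.99*|0.4764| = -0.5486


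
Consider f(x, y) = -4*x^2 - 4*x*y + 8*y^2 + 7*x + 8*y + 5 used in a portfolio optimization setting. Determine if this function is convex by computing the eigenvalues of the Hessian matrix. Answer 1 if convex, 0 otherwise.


The Hessian of f(x,y) = -4*x^2 - 4*x*y + 8*y^2 + 7*x + 8*y + 5 is:
H = [[-8, -4], [-4, 16]]
Trace = -8 + 16 = 8
Determinant = -8*16 - (-4)^2 = -144
Discriminant = (8)^2 - 4*-144 = 640.0
Eigenvalues: lambda_1 = -8.6491, lambda_2 = 16.6491
The function is not convex.

0


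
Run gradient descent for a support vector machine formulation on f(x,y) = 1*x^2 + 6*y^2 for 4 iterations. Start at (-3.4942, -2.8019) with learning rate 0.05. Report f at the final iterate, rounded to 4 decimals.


Gradient descent on f(x,y) = 1*x^2 + 6*y^2.
Starting point: (-3.4942, -2.8019), alpha = 0.05
Step 1: grad_x = 2*1*-3.4942 = -6.9884, grad_y = 2*6*-2.8019 = -33.6228
  x_1 = -3.4942 - 0.05*-6.9884 = -3.1448
  y_1 = -2.8019 - 0.05*-33.6228 = -1.1208
Step 2: grad_x = 2*1*-3.1448 = -6.2896, grad_y = 2*6*-1.1208 = -13.4491
  x_2 = -3.1448 - 0.05*-6.2896 = -2.8303
  y_2 = -1.1208 - 0.05*-13.4491 = -0.4483
Step 3: grad_x = 2*1*-2.8303 = -5.6606, grad_y = 2*6*-0.4483 = -5.3796
  x_3 = -2.8303 - 0.05*-5.6606 = -2.5473
  y_3 = -0.4483 - 0.05*-5.3796 = -0.1793
Step 4: grad_x = 2*1*-2.5473 = -5.0945, grad_y = 2*6*-0.1793 = -2.1519
  x_4 = -2.5473 - 0.05*-5.0945 = -2.2925
  y_4 = -0.1793 - 0.05*-2.1519 = -0.0717
f(-2.2925, -0.0717) = 1*(-2.2925)^2 + 6*(-0.0717)^2 = 5.2866


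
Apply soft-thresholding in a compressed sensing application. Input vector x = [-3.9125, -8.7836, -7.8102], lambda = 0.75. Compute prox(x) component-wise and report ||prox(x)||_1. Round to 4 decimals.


Soft-thresholding with lambda = 0.75:
prox(-3.9125) = sign(-3.9125)*max(|-3.9125| - 0.75, 0) = -3.1625
prox(-8.7836) = sign(-8.7836)*max(|-8.7836| - 0.75, 0) = -8.0336
prox(-7.8102) = sign(-7.8102)*max(|-7.8102| - 0.75, 0) = -7.0602
prox(x) = [-3.1625, -8.0336, -7.0602]
||prox(x)||_1 = 3.1625 + 8.0336 + 7.0602 = 18.2563


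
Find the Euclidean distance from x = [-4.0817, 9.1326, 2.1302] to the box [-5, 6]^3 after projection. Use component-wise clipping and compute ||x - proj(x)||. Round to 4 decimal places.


Project each component onto [-5, 6].
clip(-4.0817) = -4.0817, clip(9.1326) = 6.0, clip(2.1302) = 2.1302
Projection = [-4.0817, 6.0, 2.1302]
Squared diffs: [0.0, 9.8132, 0.0]
Distance = sqrt(9.8132) = 3.1326


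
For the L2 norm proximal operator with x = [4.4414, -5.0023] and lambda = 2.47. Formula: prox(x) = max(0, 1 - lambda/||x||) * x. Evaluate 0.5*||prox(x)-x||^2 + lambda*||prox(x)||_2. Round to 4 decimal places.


Step 1: Compute ||x||.
||x|| = 6.6895
Step 2: Compute scaling factor.
scale = max(0, 1 - 2.47/6.6895) = 0.6308
Step 3: prox(x) = [2.8015, -3.1553]
||prox(x)|| = 4.2195
Step 4: Proximal objective.
0.5*||prox-x||^2 = 3.0505
lambda*||prox|| = 10.4222
Total = 13.4725


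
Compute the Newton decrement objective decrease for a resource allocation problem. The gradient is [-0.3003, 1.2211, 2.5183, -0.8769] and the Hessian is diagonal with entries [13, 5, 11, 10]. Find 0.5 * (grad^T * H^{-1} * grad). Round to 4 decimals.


Step 1: H is diagonal, so H^(-1) * g = [-0.0231, 0.2442, 0.2289, -0.0877].
Step 2: g^T H^(-1) g = sum_i g_i^2 / H_ii
  = (-0.3003)^2/13 + (1.2211)^2/5 + (2.5183)^2/11 + (-0.8769)^2/10
  = 0.0069 + 0.2982 + 0.5765 + 0.0769 = 0.9586
Step 3: Objective decrease = 0.5 * g^T H^(-1) g = 0.4793


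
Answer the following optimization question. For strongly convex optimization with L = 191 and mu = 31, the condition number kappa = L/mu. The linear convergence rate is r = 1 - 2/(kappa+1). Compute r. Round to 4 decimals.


Step 1: Compute the condition number.
kappa = L/mu = 191/31 = 6.1613
Step 2: Compute the convergence rate.
r = 1 - 2/(kappa + 1) = 1 - 2*mu/(L + mu) = (L - mu)/(L + mu) = 160/222 = 0.7207


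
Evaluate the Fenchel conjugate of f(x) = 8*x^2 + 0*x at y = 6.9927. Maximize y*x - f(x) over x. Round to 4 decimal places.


f*(y) = sup_x {y*x - a*x^2 - b*x} = sup_x {(y-b)*x - a*x^2}
FOC: (y - b) - 2a*x = 0 => x* = (y - b)/(2a)
x* = (6.9927 - 0)/(2*8) = 0.437
f*(6.9927) = (y-b)^2/(4a) = (6.9927 - 0)^2/(4*8)
= 48.8979/32 = 1.5281


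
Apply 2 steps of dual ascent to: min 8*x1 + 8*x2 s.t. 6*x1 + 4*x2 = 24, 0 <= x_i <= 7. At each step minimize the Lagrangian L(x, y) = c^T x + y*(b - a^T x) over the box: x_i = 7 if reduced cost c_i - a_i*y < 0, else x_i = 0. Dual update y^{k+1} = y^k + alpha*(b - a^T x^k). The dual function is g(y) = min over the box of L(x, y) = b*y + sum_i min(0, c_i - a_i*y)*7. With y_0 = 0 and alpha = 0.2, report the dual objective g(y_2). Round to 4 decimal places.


Dual ascent for LP: min 8*x1 + 8*x2, 6*x1 + 4*x2 = 24, 0 <= x_i <= 7
Step 1: y^k = 0.0, reduced costs: (8.0, 8.0)
  x^k = (0.0, 0.0), subgradient = b - a^T x = 24.0
  y^{k+1} = 0.0 + 0.2*24.0 = 4.8
Step 2: y^k = 4.8, reduced costs: (-20.8, -11.2)
  x^k = (7.0, 7.0), subgradient = b - a^T x = -46.0
  y^{k+1} = 4.8 + 0.2*-46.0 = -4.4
Dual objective at y_2 = -4.4: reduced costs (34.4, 25.6), box minimizer x = (0.0, 0.0)
g(y_2) = b*y + (c1 - a1*y)*x1 + (c2 - a2*y)*x2 = 24*(-4.4) + 34.4*0.0 + 25.6*0.0 = -105.6 + 0.0 + 0.0 = -105.6


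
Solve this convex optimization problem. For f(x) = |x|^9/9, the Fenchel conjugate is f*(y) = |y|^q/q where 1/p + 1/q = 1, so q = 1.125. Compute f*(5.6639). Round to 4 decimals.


The conjugate exponent q satisfies 1/p + 1/q = 1.
p = 9, so q = 9/(9 - 1) = 1.125
|y|^q = 5.6639^1.125 = 7.0349
f*(5.6639) = 7.0349 / 1.125 = 6.2532


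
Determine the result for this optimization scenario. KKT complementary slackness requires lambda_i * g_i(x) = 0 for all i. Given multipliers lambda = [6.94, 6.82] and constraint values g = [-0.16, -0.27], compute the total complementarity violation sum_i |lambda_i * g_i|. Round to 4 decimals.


KKT complementary slackness check:
lambda_1 * g_1 = 6.94 * -0.16 = -1.1104
lambda_2 * g_2 = 6.82 * -0.27 = -1.8414
Total violation = 1.1104 + 1.8414 = 2.9518


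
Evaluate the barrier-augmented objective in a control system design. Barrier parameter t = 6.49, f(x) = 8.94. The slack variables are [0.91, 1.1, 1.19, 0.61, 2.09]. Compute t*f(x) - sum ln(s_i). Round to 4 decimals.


Step 1: Compute log-barrier.
ln values: [-0.0943, 0.0953, 0.174, -0.4943, 0.7372]
phi = -(-0.0943 + 0.0953 + 0.174 - 0.4943 + 0.7372) = -0.4178
Step 2: Compute augmented objective.
t*f(x) = 6.49*8.94 = 58.0206
Total = 58.0206 - 0.4178 = 57.6028


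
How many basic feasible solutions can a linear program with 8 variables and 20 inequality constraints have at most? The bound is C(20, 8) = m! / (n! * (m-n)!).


Each vertex corresponds to some choice of n active constraints out of m, so the number of vertices is at most C(m, n) = m! / (n!(m-n)!).
m = 20, n = 8
Numerator: 20 * 19 * 18 * 17 * 16 * 15 * 14 * 13
Denominator: 8! = 40320
C(20, 8) = 125970


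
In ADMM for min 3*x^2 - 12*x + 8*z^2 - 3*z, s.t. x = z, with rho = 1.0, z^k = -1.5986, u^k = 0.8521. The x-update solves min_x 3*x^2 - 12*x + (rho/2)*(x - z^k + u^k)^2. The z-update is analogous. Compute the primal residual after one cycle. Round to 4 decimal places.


ADMM iteration with rho = 1.0, z^k = -1.5986, u^k = 0.8521
Step 1: x-update.
Minimize 3*x^2 - 12*x + (1.0/2)*(x + 1.5986 + 0.8521)^2
FOC: (2*3 + 1.0)*x = 12 + 1.0*(-1.5986 - 0.8521)
x^{k+1} = 1.3642
Step 2: z-update.
Minimize 8*z^2 - 3*z + (1.0/2)*(1.3642 - z + 0.8521)^2
FOC: (2*8 + 1.0)*z = 3 + 1.0*(1.3642 + 0.8521)
z^{k+1} = 0.3068
Step 3: u-update.
u^{k+1} = 0.8521 + 1.3642 - 0.3068 = 1.9094
Step 4: Primal residual = |1.3642 - 0.3068| = 1.0573


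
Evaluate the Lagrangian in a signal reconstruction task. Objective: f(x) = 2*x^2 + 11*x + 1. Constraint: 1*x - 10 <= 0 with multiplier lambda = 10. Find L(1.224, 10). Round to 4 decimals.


Step 1: Evaluate f(x).
f(1.224) = 2*1.224^2 + 11*1.224 + 1 = 17.4604
Step 2: Evaluate g(x).
g(1.224) = 1*1.224 - 10 = -8.776
Step 3: Compute Lagrangian.
L = 17.4604 + 10*-8.776 = -70.2996


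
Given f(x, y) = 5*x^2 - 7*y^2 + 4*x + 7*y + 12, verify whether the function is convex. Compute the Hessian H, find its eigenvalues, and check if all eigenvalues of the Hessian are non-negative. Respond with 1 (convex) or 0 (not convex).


The Hessian of f(x,y) = 5*x^2 - 7*y^2 + 4*x + 7*y + 12 is:
H = [[10, 0], [0, -14]]
Trace = 10 - 14 = -4
Determinant = 10*-14 - (0)^2 = -140
Discriminant = (-4)^2 - 4*-140 = 576.0
Eigenvalues: lambda_1 = -14.0, lambda_2 = 10.0
The function is not convex.

0


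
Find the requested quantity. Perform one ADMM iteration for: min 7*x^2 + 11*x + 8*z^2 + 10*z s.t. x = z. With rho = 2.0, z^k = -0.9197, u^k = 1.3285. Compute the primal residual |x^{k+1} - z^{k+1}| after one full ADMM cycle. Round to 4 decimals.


ADMM iteration with rho = 2.0, z^k = -0.9197, u^k = 1.3285
Step 1: x-update.
Minimize 7*x^2 + 11*x + (2.0/2)*(x + 0.9197 + 1.3285)^2
FOC: (2*7 + 2.0)*x = -11 + 2.0*(-0.9197 - 1.3285)
x^{k+1} = -0.9685
Step 2: z-update.
Minimize 8*z^2 + 10*z + (2.0/2)*(-0.9685 - z + 1.3285)^2
FOC: (2*8 + 2.0)*z = -10 + 2.0*(-0.9685 + 1.3285)
z^{k+1} = -0.5156
Step 3: u-update.
u^{k+1} = 1.3285 - 0.9685 + 0.5156 = 0.8755
Step 4: Primal residual = |-0.9685 + 0.5156| = 0.453


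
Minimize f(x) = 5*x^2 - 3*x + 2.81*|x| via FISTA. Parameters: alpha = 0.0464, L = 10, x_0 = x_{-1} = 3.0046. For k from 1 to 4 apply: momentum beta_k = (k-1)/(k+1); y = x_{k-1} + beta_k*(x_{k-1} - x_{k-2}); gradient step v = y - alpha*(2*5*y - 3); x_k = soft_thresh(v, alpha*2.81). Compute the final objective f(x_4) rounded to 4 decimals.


FISTA on f(x) = 5*x^2 - 3*x + 2.81*|x|
L = 10, alpha = 0.0464
Iteration 1: beta = 0.0, y = 3.0046 + 0.0*(3.0046 - 3.0046) = 3.0046
  grad(y) = 27.046, v = y - alpha*grad = 1.7497
  prox(v) = soft_thresh(1.7497, 0.1304) = 1.6193
Iteration 2: beta = 0.3333, y = 1.6193 + 0.3333*(1.6193 - 3.0046) = 1.1575
  grad(y) = 8.5751, v = y - alpha*grad = 0.7596
  prox(v) = soft_thresh(0.7596, 0.1304) = 0.6292
Iteration 3: beta = 0.5, y = 0.6292 + 0.5*(0.6292 - 1.6193) = 0.1342
  grad(y) = -1.6578, v = y - alpha*grad = 0.2111
  prox(v) = soft_thresh(0.2111, 0.1304) = 0.0808
Iteration 4: beta = 0.6, y = 0.0808 + 0.6*(0.0808 - 0.6292) = -0.2483
  grad(y) = -5.4833, v = y - alpha*grad = 0.0061
  prox(v) = soft_thresh(0.0061, 0.1304) = 0.0
f(x_4) = 5*0.0^2 - 3*0.0 + 2.81*|0.0| = 0.0


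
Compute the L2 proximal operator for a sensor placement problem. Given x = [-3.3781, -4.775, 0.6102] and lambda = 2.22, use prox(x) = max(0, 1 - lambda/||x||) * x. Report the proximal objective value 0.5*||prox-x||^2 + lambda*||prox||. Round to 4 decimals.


Step 1: Compute ||x||.
||x|| = 5.8809
Step 2: Compute scaling factor.
scale = max(0, 1 - 2.22/5.8809) = 0.6225
Step 3: prox(x) = [-2.1029, -2.9725, 0.3799]
||prox(x)|| = 3.6609
Step 4: Proximal objective.
0.5*||prox-x||^2 = 2.4642
lambda*||prox|| = 8.1272
Total = 10.5913


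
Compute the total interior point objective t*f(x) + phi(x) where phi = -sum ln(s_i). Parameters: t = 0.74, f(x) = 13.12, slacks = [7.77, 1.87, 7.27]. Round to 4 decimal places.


Step 1: Compute log-barrier.
ln values: [2.0503, 0.6259, 1.9838]
phi = -(2.0503 + 0.6259 + 1.9838) = -4.66
Step 2: Compute augmented objective.
t*f(x) = 0.74*13.12 = 9.7088
Total = 9.7088 - 4.66 = 5.0488


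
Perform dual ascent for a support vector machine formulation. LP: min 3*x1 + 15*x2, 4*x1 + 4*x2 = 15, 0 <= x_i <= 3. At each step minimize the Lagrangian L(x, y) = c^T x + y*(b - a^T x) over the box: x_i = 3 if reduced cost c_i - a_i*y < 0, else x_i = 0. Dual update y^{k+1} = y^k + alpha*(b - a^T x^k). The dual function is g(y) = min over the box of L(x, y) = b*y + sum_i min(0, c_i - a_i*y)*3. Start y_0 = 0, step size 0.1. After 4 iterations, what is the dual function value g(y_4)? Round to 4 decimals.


Dual ascent for LP: min 3*x1 + 15*x2, 4*x1 + 4*x2 = 15, 0 <= x_i <= 3
Step 1: y^k = 0.0, reduced costs: (3.0, 15.0)
  x^k = (0.0, 0.0), subgradient = b - a^T x = 15.0
  y^{k+1} = 0.0 + 0.1*15.0 = 1.5
Step 2: y^k = 1.5, reduced costs: (-3.0, 9.0)
  x^k = (3.0, 0.0), subgradient = b - a^T x = 3.0
  y^{k+1} = 1.5 + 0.1*3.0 = 1.8
Step 3: y^k = 1.8, reduced costs: (-4.2, 7.8)
  x^k = (3.0, 0.0), subgradient = b - a^T x = 3.0
  y^{k+1} = 1.8 + 0.1*3.0 = 2.1
Step 4: y^k = 2.1, reduced costs: (-5.4, 6.6)
  x^k = (3.0, 0.0), subgradient = b - a^T x = 3.0
  y^{k+1} = 2.1 + 0.1*3.0 = 2.4
Dual objective at y_4 = 2.4: reduced costs (-6.6, 5.4), box minimizer x = (3.0, 0.0)
g(y_4) = b*y + (c1 - a1*y)*x1 + (c2 - a2*y)*x2 = 15*2.4 + (-6.6)*3.0 + 5.4*0.0 = 36.0 - 19.8 + 0.0 = 16.2


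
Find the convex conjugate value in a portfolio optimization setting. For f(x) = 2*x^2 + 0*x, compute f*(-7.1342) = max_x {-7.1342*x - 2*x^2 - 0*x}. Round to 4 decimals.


f*(y) = sup_x {y*x - a*x^2 - b*x} = sup_x {(y-b)*x - a*x^2}
FOC: (y - b) - 2a*x = 0 => x* = (y - b)/(2a)
x* = (-7.1342 - 0)/(2*2) = -1.7836
f*(-7.1342) = (y-b)^2/(4a) = (-7.1342 - 0)^2/(4*2)
= 50.8968/8 = 6.3621


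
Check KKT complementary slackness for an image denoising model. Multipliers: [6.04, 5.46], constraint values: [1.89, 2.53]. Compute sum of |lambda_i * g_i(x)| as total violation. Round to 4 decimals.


KKT complementary slackness check:
lambda_1 * g_1 = 6.04 * 1.89 = 11.4156
lambda_2 * g_2 = 5.46 * 2.53 = 13.8138
Total violation = 11.4156 + 13.8138 = 25.2294


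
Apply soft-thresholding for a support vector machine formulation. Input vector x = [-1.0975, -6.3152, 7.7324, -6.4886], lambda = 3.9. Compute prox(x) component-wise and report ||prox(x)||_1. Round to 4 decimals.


Soft-thresholding with lambda = 3.9:
prox(-1.0975) = sign(-1.0975)*max(|-1.0975| - 3.9, 0) = 0.0
prox(-6.3152) = sign(-6.3152)*max(|-6.3152| - 3.9, 0) = -2.4152
prox(7.7324) = sign(7.7324)*max(|7.7324| - 3.9, 0) = 3.8324
prox(-6.4886) = sign(-6.4886)*max(|-6.4886| - 3.9, 0) = -2.5886
prox(x) = [0.0, -2.4152, 3.8324, -2.5886]
||prox(x)||_1 = 0.0 + 2.4152 + 3.8324 + 2.5886 = 8.8362


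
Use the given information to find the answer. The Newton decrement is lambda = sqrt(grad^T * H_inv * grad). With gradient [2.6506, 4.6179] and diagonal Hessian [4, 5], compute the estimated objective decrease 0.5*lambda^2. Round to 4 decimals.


Step 1: H is diagonal, so H^(-1) * g = [0.6627, 0.9236].
Step 2: g^T H^(-1) g = sum_i g_i^2 / H_ii
  = (2.6506)^2/4 + (4.6179)^2/5
  = 1.7564 + 4.265 = 6.0214
Step 3: Objective decrease = 0.5 * g^T H^(-1) g = 3.0107


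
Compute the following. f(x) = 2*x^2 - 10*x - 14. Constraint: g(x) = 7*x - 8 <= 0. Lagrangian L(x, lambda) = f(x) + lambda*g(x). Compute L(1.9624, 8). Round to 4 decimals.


Step 1: Evaluate f(x).
f(1.9624) = 2*1.9624^2 - 10*1.9624 - 14 = -25.922
Step 2: Evaluate g(x).
g(1.9624) = 7*1.9624 - 8 = 5.7368
Step 3: Compute Lagrangian.
L = -25.922 + 8*5.7368 = 19.9724


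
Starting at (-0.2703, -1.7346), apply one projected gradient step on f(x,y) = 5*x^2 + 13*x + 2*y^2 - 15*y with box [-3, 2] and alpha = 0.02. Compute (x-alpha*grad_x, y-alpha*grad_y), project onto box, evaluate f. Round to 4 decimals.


Step 1: Compute gradient at (-0.2703, -1.7346).
grad_x = 2*5*-0.2703 + 13 = 10.297
grad_y = 2*2*-1.7346 - 15 = -21.9384
Step 2: Gradient step.
x_raw = -0.2703 - 0.02*10.297 = -0.4762
y_raw = -1.7346 - 0.02*-21.9384 = -1.2958
Step 3: Project onto [-3, 2].
x_proj = clip(-0.4762) = -0.4762
y_proj = clip(-1.2958) = -1.2958
Step 4: Evaluate f.
f(-0.4762, -1.2958) = 17.7387


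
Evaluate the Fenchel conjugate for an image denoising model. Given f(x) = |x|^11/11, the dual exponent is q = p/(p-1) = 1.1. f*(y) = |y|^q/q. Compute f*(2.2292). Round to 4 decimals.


The conjugate exponent q satisfies 1/p + 1/q = 1.
p = 11, so q = 11/(11 - 1) = 1.1
|y|^q = 2.2292^1.1 = 2.4153
f*(2.2292) = 2.4153 / 1.1 = 2.1957


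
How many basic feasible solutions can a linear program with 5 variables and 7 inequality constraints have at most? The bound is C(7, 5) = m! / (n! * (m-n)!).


Each vertex corresponds to some choice of n active constraints out of m, so the number of vertices is at most C(m, n) = m! / (n!(m-n)!).
m = 7, n = 5
Numerator: 7 * 6 * 5 * 4 * 3
Denominator: 5! = 120
C(7, 5) = 21


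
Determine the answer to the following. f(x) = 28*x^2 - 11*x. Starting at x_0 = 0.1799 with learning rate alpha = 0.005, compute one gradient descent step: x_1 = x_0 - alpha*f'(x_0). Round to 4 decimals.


We compute the gradient at x_0 and apply the update.
f'(x) = 56*x - 11
f'(0.1799) = 56*0.1799 - 11 = -0.9256
x_1 = 0.1799 - 0.005*-0.9256 = 0.1845


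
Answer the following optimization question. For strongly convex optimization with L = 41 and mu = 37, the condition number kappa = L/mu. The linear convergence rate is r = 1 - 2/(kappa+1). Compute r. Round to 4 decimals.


Step 1: Compute the condition number.
kappa = L/mu = 41/37 = 1.1081
Step 2: Compute the convergence rate.
r = 1 - 2/(kappa + 1) = 1 - 2*mu/(L + mu) = (L - mu)/(L + mu) = 4/78 = 0.0513


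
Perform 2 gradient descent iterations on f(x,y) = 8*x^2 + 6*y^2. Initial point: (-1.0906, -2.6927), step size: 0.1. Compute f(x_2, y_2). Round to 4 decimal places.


Gradient descent on f(x,y) = 8*x^2 + 6*y^2.
Starting point: (-1.0906, -2.6927), alpha = 0.1
Step 1: grad_x = 2*8*-1.0906 = -17.4496, grad_y = 2*6*-2.6927 = -32.3124
  x_1 = -1.0906 - 0.1*-17.4496 = 0.6544
  y_1 = -2.6927 - 0.1*-32.3124 = 0.5385
Step 2: grad_x = 2*8*0.6544 = 10.4698, grad_y = 2*6*0.5385 = 6.4625
  x_2 = 0.6544 - 0.1*10.4698 = -0.3926
  y_2 = 0.5385 - 0.1*6.4625 = -0.1077
f(-0.3926, -0.1077) = 8*(-0.3926)^2 + 6*(-0.1077)^2 = 1.3028


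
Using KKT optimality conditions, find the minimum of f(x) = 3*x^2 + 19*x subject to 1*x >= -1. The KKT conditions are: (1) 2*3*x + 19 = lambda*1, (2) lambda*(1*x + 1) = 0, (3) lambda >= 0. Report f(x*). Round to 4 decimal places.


Step 1: Try lambda = 0 (constraint inactive).
x_unc = -19/(2*3) = -3.1667
Check: 1*-3.1667 = -3.1667 < -1 -- violated!
Step 2: Constraint must be active: 1*x = -1
x* = -1/1 = -1.0
lambda = (2*3*(-1.0) + 19)/1 = 13.0
Step 3: Compute optimal value.
f(x*) = 3*(-1.0)^2 + 19*(-1.0) = -16.0


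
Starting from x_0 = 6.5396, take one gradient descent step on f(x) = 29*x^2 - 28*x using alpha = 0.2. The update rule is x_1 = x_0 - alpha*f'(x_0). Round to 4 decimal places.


We compute the gradient at x_0 and apply the update.
f'(x) = 58*x - 28
f'(6.5396) = 58*6.5396 - 28 = 351.2968
x_1 = 6.5396 - 0.2*351.2968 = -63.7198


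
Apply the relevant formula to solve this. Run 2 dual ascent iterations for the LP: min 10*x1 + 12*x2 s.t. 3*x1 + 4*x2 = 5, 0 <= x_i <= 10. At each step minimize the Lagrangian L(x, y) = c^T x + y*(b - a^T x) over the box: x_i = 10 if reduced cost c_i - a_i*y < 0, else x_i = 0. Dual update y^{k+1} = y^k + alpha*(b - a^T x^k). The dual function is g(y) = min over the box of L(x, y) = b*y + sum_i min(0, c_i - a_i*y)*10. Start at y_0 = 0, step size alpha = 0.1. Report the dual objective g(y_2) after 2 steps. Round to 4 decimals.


Dual ascent for LP: min 10*x1 + 12*x2, 3*x1 + 4*x2 = 5, 0 <= x_i <= 10
Step 1: y^k = 0.0, reduced costs: (10.0, 12.0)
  x^k = (0.0, 0.0), subgradient = b - a^T x = 5.0
  y^{k+1} = 0.0 + 0.1*5.0 = 0.5
Step 2: y^k = 0.5, reduced costs: (8.5, 10.0)
  x^k = (0.0, 0.0), subgradient = b - a^T x = 5.0
  y^{k+1} = 0.5 + 0.1*5.0 = 1.0
Dual objective at y_2 = 1.0: reduced costs (7.0, 8.0), box minimizer x = (0.0, 0.0)
g(y_2) = b*y + (c1 - a1*y)*x1 + (c2 - a2*y)*x2 = 5*1.0 + 7.0*0.0 + 8.0*0.0 = 5.0 + 0.0 + 0.0 = 5.0


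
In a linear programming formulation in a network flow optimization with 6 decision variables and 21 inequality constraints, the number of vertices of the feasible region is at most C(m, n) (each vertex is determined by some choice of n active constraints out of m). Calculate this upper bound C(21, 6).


Each vertex corresponds to some choice of n active constraints out of m, so the number of vertices is at most C(m, n) = m! / (n!(m-n)!).
m = 21, n = 6
Numerator: 21 * 20 * 19 * 18 * 17 * 16
Denominator: 6! = 720
C(21, 6) = 54264


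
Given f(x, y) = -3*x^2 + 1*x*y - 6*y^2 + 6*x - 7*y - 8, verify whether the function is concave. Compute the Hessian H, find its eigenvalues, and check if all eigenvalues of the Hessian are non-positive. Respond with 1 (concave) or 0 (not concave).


The Hessian of f(x,y) = -3*x^2 + 1*x*y - 6*y^2 + 6*x - 7*y - 8 is:
H = [[-6, 1], [1, -12]]
Trace = -6 - 12 = -18
Determinant = -6*-12 - (1)^2 = 71
Discriminant = (-18)^2 - 4*71 = 40.0
Eigenvalues: lambda_1 = -12.1623, lambda_2 = -5.8377
The function is concave.

1


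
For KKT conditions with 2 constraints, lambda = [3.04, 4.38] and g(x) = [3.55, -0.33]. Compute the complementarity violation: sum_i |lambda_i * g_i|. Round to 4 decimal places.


KKT complementary slackness check:
lambda_1 * g_1 = 3.04 * 3.55 = 10.792
lambda_2 * g_2 = 4.38 * -0.33 = -1.4454
Total violation = 10.792 + 1.4454 = 12.2374


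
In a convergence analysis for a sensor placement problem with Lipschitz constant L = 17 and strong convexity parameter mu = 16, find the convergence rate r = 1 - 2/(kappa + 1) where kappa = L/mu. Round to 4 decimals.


Step 1: Compute the condition number.
kappa = L/mu = 17/16 = 1.0625
Step 2: Compute the convergence rate.
r = 1 - 2/(kappa + 1) = 1 - 2*mu/(L + mu) = (L - mu)/(L + mu) = 1/33 = 0.0303


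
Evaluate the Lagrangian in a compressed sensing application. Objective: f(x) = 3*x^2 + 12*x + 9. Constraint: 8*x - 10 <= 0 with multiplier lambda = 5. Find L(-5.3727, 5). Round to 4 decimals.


Step 1: Evaluate f(x).
f(-5.3727) = 3*(-5.3727)^2 + 12*(-5.3727) + 9 = 31.1253
Step 2: Evaluate g(x).
g(-5.3727) = 8*-5.3727 - 10 = -52.9816
Step 3: Compute Lagrangian.
L = 31.1253 + 5*-52.9816 = -233.7827


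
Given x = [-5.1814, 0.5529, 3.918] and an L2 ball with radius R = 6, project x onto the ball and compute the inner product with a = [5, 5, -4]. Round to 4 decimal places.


Step 1: Compute ||x|| (intermediates to 6 decimals).
||x|| = sqrt((-5.1814)^2 + 0.5529^2 + 3.918^2) = 6.519458
Step 2: Project.
Since ||x|| > R, scale = R/||x|| = 6/6.519458 = 0.920322, proj(x) = scale * x
proj(x) = [-4.768556, 0.508846, 3.605822]
Step 3: Dot product.
a^T * proj(x) = 5*(-4.768556) + 5*0.508846 - 4*3.605822 = -35.7218


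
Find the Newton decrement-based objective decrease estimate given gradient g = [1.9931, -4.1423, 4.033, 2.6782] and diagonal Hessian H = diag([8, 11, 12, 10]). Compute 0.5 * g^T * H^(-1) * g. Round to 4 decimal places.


Step 1: H is diagonal, so H^(-1) * g = [0.2491, -0.3766, 0.3361, 0.2678].
Step 2: g^T H^(-1) g = sum_i g_i^2 / H_ii
  = (1.9931)^2/8 + (-4.1423)^2/11 + (4.033)^2/12 + (2.6782)^2/10
  = 0.4966 + 1.5599 + 1.3554 + 0.7173 = 4.1291
Step 3: Objective decrease = 0.5 * g^T H^(-1) g = 2.0646


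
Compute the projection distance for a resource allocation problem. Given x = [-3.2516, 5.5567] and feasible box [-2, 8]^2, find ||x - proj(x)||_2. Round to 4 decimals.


Project each component onto [-2, 8].
clip(-3.2516) = -2.0, clip(5.5567) = 5.5567
Projection = [-2.0, 5.5567]
Squared diffs: [1.5665, 0.0]
Distance = sqrt(1.5665) = 1.2516


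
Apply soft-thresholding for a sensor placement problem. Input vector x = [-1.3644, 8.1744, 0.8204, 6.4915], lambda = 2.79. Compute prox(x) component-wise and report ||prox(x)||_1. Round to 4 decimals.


Soft-thresholding with lambda = 2.79:
prox(-1.3644) = sign(-1.3644)*max(|-1.3644| - 2.79, 0) = 0.0
prox(8.1744) = sign(8.1744)*max(|8.1744| - 2.79, 0) = 5.3844
prox(0.8204) = sign(0.8204)*max(|0.8204| - 2.79, 0) = 0.0
prox(6.4915) = sign(6.4915)*max(|6.4915| - 2.79, 0) = 3.7015
prox(x) = [0.0, 5.3844, 0.0, 3.7015]
||prox(x)||_1 = 0.0 + 5.3844 + 0.0 + 3.7015 = 9.0859


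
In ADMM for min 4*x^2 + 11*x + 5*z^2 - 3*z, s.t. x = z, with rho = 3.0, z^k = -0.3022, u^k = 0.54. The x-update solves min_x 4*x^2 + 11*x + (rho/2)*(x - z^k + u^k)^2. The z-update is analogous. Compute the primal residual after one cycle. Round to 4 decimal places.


ADMM iteration with rho = 3.0, z^k = -0.3022, u^k = 0.54
Step 1: x-update.
Minimize 4*x^2 + 11*x + (3.0/2)*(x + 0.3022 + 0.54)^2
FOC: (2*4 + 3.0)*x = -11 + 3.0*(-0.3022 - 0.54)
x^{k+1} = -1.2297
Step 2: z-update.
Minimize 5*z^2 - 3*z + (3.0/2)*(-1.2297 - z + 0.54)^2
FOC: (2*5 + 3.0)*z = 3 + 3.0*(-1.2297 + 0.54)
z^{k+1} = 0.0716
Step 3: u-update.
u^{k+1} = 0.54 - 1.2297 - 0.0716 = -0.7613
Step 4: Primal residual = |-1.2297 - 0.0716| = 1.3013


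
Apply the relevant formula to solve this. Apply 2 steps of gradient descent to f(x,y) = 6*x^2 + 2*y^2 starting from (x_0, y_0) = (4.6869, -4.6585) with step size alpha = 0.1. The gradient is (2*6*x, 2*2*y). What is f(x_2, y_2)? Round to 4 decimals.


Gradient descent on f(x,y) = 6*x^2 + 2*y^2.
Starting point: (4.6869, -4.6585), alpha = 0.1
Step 1: grad_x = 2*6*4.6869 = 56.2428, grad_y = 2*2*-4.6585 = -18.634
  x_1 = 4.6869 - 0.1*56.2428 = -0.9374
  y_1 = -4.6585 - 0.1*-18.634 = -2.7951
Step 2: grad_x = 2*6*-0.9374 = -11.2486, grad_y = 2*2*-2.7951 = -11.1804
  x_2 = -0.9374 - 0.1*-11.2486 = 0.1875
  y_2 = -2.7951 - 0.1*-11.1804 = -1.6771
f(0.1875, -1.6771) = 6*0.1875^2 + 2*(-1.6771)^2 = 5.8359


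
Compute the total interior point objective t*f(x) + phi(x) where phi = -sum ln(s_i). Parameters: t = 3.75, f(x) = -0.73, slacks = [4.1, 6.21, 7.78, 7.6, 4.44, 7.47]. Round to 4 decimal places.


Step 1: Compute log-barrier.
ln values: [1.411, 1.8262, 2.0516, 2.0281, 1.4907, 2.0109]
phi = -(1.411 + 1.8262 + 2.0516 + 2.0281 + 1.4907 + 2.0109) = -10.8184
Step 2: Compute augmented objective.
t*f(x) = 3.75*-0.73 = -2.7375
Total = -2.7375 - 10.8184 = -13.5559


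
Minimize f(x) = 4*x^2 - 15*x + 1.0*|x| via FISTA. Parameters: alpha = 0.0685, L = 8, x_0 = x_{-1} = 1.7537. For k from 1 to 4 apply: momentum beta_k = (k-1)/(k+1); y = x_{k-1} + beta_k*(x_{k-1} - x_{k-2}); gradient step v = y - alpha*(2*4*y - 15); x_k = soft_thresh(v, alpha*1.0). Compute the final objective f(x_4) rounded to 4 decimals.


FISTA on f(x) = 4*x^2 - 15*x + 1.0*|x|
L = 8, alpha = 0.0685
Iteration 1: beta = 0.0, y = 1.7537 + 0.0*(1.7537 - 1.7537) = 1.7537
  grad(y) = -0.9704, v = y - alpha*grad = 1.8202
  prox(v) = soft_thresh(1.8202, 0.0685) = 1.7517
Iteration 2: beta = 0.3333, y = 1.7517 + 0.3333*(1.7517 - 1.7537) = 1.751
  grad(y) = -0.992, v = y - alpha*grad = 1.819
  prox(v) = soft_thresh(1.819, 0.0685) = 1.7505
Iteration 3: beta = 0.5, y = 1.7505 + 0.5*(1.7505 - 1.7517) = 1.7498
  grad(y) = -1.0013, v = y - alpha*grad = 1.8184
  prox(v) = soft_thresh(1.8184, 0.0685) = 1.7499
Iteration 4: beta = 0.6, y = 1.7499 + 0.6*(1.7499 - 1.7505) = 1.7496
  grad(y) = -1.0031, v = y - alpha*grad = 1.8183
  prox(v) = soft_thresh(1.8183, 0.0685) = 1.7498
f(x_4) = 4*1.7498^2 - 15*1.7498 + 1.0*|1.7498| = -12.25


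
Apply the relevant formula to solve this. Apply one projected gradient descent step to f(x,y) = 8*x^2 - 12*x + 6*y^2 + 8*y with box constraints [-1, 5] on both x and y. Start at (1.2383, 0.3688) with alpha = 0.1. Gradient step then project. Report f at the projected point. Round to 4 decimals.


Step 1: Compute gradient at (1.2383, 0.3688).
grad_x = 2*8*1.2383 - 12 = 7.8128
grad_y = 2*6*0.3688 + 8 = 12.4256
Step 2: Gradient step.
x_raw = 1.2383 - 0.1*7.8128 = 0.457
y_raw = 0.3688 - 0.1*12.4256 = -0.8738
Step 3: Project onto [-1, 5].
x_proj = clip(0.457) = 0.457
y_proj = clip(-0.8738) = -0.8738
Step 4: Evaluate f.
f(0.457, -0.8738) = -6.2226


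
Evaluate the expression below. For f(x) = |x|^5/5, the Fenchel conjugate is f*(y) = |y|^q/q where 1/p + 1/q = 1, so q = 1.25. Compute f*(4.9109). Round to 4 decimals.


The conjugate exponent q satisfies 1/p + 1/q = 1.
p = 5, so q = 5/(5 - 1) = 1.25
|y|^q = 4.9109^1.25 = 7.3106
f*(4.9109) = 7.3106 / 1.25 = 5.8485


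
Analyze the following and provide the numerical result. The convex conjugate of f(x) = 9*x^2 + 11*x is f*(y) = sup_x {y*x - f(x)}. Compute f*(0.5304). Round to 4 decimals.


f*(y) = sup_x {y*x - a*x^2 - b*x} = sup_x {(y-b)*x - a*x^2}
FOC: (y - b) - 2a*x = 0 => x* = (y - b)/(2a)
x* = (0.5304 - 11)/(2*9) = -0.5816
f*(0.5304) = (y-b)^2/(4a) = (0.5304 - 11)^2/(4*9)
= 109.6125/36 = 3.0448


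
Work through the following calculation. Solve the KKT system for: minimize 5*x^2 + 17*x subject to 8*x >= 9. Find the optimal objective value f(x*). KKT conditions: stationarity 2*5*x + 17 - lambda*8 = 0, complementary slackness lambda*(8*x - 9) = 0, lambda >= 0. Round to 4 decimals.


Step 1: Try lambda = 0 (constraint inactive).
x_unc = -17/(2*5) = -1.7
Check: 8*-1.7 = -13.6 < 9 -- violated!
Step 2: Constraint must be active: 8*x = 9
x* = 9/8 = 1.125
lambda = (2*5*1.125 + 17)/8 = 3.5313
Step 3: Compute optimal value.
f(x*) = 5*1.125^2 + 17*1.125 = 25.4531


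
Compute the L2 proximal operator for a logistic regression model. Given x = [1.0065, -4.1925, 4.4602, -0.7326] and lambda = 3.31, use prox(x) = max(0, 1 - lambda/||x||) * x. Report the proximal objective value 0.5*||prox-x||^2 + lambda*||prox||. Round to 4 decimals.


Step 1: Compute ||x||.
||x|| = 6.2466
Step 2: Compute scaling factor.
scale = max(0, 1 - 3.31/6.2466) = 0.4701
Step 3: prox(x) = [0.4732, -1.9709, 2.0968, -0.3444]
||prox(x)|| = 2.9366
Step 4: Proximal objective.
0.5*||prox-x||^2 = 5.4781
lambda*||prox|| = 9.7201
Total = 15.1982


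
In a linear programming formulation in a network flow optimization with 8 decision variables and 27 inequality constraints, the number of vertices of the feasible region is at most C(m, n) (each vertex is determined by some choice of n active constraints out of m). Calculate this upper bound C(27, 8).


Each vertex corresponds to some choice of n active constraints out of m, so the number of vertices is at most C(m, n) = m! / (n!(m-n)!).
m = 27, n = 8
Numerator: 27 * 26 * 25 * 24 * 23 * 22 * 21 * 20
Denominator: 8! = 40320
C(27, 8) = 2220075


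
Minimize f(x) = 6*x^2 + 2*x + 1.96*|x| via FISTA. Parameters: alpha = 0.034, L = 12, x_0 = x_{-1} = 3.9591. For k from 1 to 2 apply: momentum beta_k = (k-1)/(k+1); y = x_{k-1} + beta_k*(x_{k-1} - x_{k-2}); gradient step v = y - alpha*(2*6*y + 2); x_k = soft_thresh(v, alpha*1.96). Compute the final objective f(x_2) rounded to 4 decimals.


FISTA on f(x) = 6*x^2 + 2*x + 1.96*|x|
L = 12, alpha = 0.034
Iteration 1: beta = 0.0, y = 3.9591 + 0.0*(3.9591 - 3.9591) = 3.9591
  grad(y) = 49.5092, v = y - alpha*grad = 2.2758
  prox(v) = soft_thresh(2.2758, 0.0666) = 2.2091
Iteration 2: beta = 0.3333, y = 2.2091 + 0.3333*(2.2091 - 3.9591) = 1.6258
  grad(y) = 21.51, v = y - alpha*grad = 0.8945
  prox(v) = soft_thresh(0.8945, 0.0666) = 0.8279
f(x_2) = 6*0.8279^2 + 2*0.8279 + 1.96*|0.8279| = 7.3903


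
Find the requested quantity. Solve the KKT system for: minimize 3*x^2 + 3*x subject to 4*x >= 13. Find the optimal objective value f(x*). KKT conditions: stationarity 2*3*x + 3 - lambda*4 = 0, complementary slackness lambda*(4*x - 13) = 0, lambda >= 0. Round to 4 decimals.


Step 1: Try lambda = 0 (constraint inactive).
x_unc = -3/(2*3) = -0.5
Check: 4*-0.5 = -2.0 < 13 -- violated!
Step 2: Constraint must be active: 4*x = 13
x* = 13/4 = 3.25
lambda = (2*3*3.25 + 3)/4 = 5.625
Step 3: Compute optimal value.
f(x*) = 3*3.25^2 + 3*3.25 = 41.4375


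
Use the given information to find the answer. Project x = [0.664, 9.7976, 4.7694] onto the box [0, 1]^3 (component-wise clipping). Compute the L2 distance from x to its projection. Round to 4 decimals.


Project each component onto [0, 1].
clip(0.664) = 0.664, clip(9.7976) = 1.0, clip(4.7694) = 1.0
Projection = [0.664, 1.0, 1.0]
Squared diffs: [0.0, 77.3978, 14.2084]
Distance = sqrt(91.6062) = 9.5711


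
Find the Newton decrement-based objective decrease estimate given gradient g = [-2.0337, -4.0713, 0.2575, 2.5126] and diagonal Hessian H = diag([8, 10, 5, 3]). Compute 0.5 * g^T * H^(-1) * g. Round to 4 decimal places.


Step 1: H is diagonal, so H^(-1) * g = [-0.2542, -0.4071, 0.0515, 0.8375].
Step 2: g^T H^(-1) g = sum_i g_i^2 / H_ii
  = (-2.0337)^2/8 + (-4.0713)^2/10 + (0.2575)^2/5 + (2.5126)^2/3
  = 0.517 + 1.6575 + 0.0133 + 2.1044 = 4.2922
Step 3: Objective decrease = 0.5 * g^T H^(-1) g = 2.1461


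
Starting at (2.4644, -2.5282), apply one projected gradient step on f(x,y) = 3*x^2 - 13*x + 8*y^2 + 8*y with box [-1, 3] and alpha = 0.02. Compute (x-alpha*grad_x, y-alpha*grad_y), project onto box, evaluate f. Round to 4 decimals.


Step 1: Compute gradient at (2.4644, -2.5282).
grad_x = 2*3*2.4644 - 13 = 1.7864
grad_y = 2*8*-2.5282 + 8 = -32.4512
Step 2: Gradient step.
x_raw = 2.4644 - 0.02*1.7864 = 2.4287
y_raw = -2.5282 - 0.02*-32.4512 = -1.8792
Step 3: Project onto [-1, 3].
x_proj = clip(2.4287) = 2.4287
y_proj = clip(-1.8792) = -1.0
Step 4: Evaluate f.
f(2.4287, -1.0) = -13.8774


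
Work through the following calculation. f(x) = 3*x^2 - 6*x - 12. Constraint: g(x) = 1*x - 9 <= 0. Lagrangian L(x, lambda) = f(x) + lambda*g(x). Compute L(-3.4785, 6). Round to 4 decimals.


Step 1: Evaluate f(x).
f(-3.4785) = 3*(-3.4785)^2 - 6*(-3.4785) - 12 = 45.1709
Step 2: Evaluate g(x).
g(-3.4785) = 1*-3.4785 - 9 = -12.4785
Step 3: Compute Lagrangian.
L = 45.1709 + 6*-12.4785 = -29.7001
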